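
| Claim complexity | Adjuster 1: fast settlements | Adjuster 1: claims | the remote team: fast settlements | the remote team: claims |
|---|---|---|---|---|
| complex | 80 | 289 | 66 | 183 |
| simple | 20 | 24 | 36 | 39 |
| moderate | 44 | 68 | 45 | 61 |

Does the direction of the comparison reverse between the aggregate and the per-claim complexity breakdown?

Complex: Adjuster 1 80/289 = 27.7%, the remote team 66/183 = 36.1% → the remote team
Simple: Adjuster 1 20/24 = 83.3%, the remote team 36/39 = 92.3% → the remote team
Moderate: Adjuster 1 44/68 = 64.7%, the remote team 45/61 = 73.8% → the remote team
Overall: Adjuster 1 144/381 = 37.8%, the remote team 147/283 = 51.9% → the remote team
The remote team wins overall and in every claim group — no reversal.

No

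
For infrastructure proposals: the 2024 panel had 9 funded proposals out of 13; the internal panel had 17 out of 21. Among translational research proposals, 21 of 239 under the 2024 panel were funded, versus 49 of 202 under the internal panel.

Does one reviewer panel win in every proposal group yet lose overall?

Infrastructure: the 2024 panel 9/13 = 69.2%, the internal panel 17/21 = 81.0% → the internal panel
Translational research: the 2024 panel 21/239 = 8.8%, the internal panel 49/202 = 24.3% → the internal panel
Overall: the 2024 panel 30/252 = 11.9%, the internal panel 66/223 = 29.6% → the internal panel
The internal panel wins overall and in every proposal group — no reversal.

No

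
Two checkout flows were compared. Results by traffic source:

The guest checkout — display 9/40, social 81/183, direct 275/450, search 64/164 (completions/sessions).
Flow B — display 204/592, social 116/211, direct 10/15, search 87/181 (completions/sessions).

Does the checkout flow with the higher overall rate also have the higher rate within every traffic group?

Display: the guest checkout 9/40 = 22.5%, Flow B 204/592 = 34.5% → Flow B
Social: the guest checkout 81/183 = 44.3%, Flow B 116/211 = 55.0% → Flow B
Direct: the guest checkout 275/450 = 61.1%, Flow B 10/15 = 66.7% → Flow B
Search: the guest checkout 64/164 = 39.0%, Flow B 87/181 = 48.1% → Flow B
Overall: the guest checkout 429/837 = 51.3%, Flow B 417/999 = 41.7% → the guest checkout
Flow B wins each traffic group but the guest checkout wins overall — the comparison reverses. Flow B's sessions skew toward display, which has a lower base rate.

No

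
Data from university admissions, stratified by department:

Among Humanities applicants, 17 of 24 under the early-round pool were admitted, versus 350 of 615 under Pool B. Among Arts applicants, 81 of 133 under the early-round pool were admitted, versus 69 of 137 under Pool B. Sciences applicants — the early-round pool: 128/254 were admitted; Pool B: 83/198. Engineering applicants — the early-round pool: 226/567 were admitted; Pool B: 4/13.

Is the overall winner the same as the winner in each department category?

No

Humanities: the early-round pool 17/24 = 70.8%, Pool B 350/615 = 56.9% → the early-round pool
Arts: the early-round pool 81/133 = 60.9%, Pool B 69/137 = 50.4% → the early-round pool
Sciences: the early-round pool 128/254 = 50.4%, Pool B 83/198 = 41.9% → the early-round pool
Engineering: the early-round pool 226/567 = 39.9%, Pool B 4/13 = 30.8% → the early-round pool
Overall: the early-round pool 452/978 = 46.2%, Pool B 506/963 = 52.5% → Pool B
The early-round pool wins each department group but Pool B wins overall — the comparison reverses. The early-round pool's applicants skew toward Engineering, which has a lower base rate.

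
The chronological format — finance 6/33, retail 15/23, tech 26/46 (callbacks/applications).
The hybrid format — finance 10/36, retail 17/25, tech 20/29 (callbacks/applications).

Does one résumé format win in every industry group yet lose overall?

No

Finance: the chronological format 6/33 = 18.2%, the hybrid format 10/36 = 27.8% → the hybrid format
Retail: the chronological format 15/23 = 65.2%, the hybrid format 17/25 = 68.0% → the hybrid format
Tech: the chronological format 26/46 = 56.5%, the hybrid format 20/29 = 69.0% → the hybrid format
Overall: the chronological format 47/102 = 46.1%, the hybrid format 47/90 = 52.2% → the hybrid format
The hybrid format wins overall and in every industry group — no reversal.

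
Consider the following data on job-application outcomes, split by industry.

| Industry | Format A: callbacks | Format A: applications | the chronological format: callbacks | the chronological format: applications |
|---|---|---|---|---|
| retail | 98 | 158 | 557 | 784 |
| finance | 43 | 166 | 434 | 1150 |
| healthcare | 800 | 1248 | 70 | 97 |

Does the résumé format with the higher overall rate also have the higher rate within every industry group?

No

Retail: Format A 98/158 = 62.0%, the chronological format 557/784 = 71.0% → the chronological format
Finance: Format A 43/166 = 25.9%, the chronological format 434/1150 = 37.7% → the chronological format
Healthcare: Format A 800/1248 = 64.1%, the chronological format 70/97 = 72.2% → the chronological format
Overall: Format A 941/1572 = 59.9%, the chronological format 1061/2031 = 52.2% → Format A
The chronological format wins each industry group but Format A wins overall — the comparison reverses. The chronological format's applications skew toward finance, which has a lower base rate.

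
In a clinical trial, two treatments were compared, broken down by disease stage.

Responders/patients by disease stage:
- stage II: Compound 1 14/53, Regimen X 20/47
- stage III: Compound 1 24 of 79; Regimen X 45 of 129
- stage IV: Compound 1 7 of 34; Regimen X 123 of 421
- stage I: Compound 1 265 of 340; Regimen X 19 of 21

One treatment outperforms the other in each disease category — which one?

Stage II: Compound 1 14/53 = 26.4%, Regimen X 20/47 = 42.6% → Regimen X
Stage III: Compound 1 24/79 = 30.4%, Regimen X 45/129 = 34.9% → Regimen X
Stage IV: Compound 1 7/34 = 20.6%, Regimen X 123/421 = 29.2% → Regimen X
Stage I: Compound 1 265/340 = 77.9%, Regimen X 19/21 = 90.5% → Regimen X
Regimen X has the higher rate in all 4 groups.

Regimen X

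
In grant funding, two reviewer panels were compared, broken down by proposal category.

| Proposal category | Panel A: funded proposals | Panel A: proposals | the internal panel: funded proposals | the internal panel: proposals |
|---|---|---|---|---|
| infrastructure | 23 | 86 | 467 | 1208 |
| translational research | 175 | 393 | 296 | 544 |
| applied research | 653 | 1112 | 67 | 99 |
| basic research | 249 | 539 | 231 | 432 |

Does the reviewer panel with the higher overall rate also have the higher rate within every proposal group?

Infrastructure: Panel A 23/86 = 26.7%, the internal panel 467/1208 = 38.7% → the internal panel
Translational research: Panel A 175/393 = 44.5%, the internal panel 296/544 = 54.4% → the internal panel
Applied research: Panel A 653/1112 = 58.7%, the internal panel 67/99 = 67.7% → the internal panel
Basic research: Panel A 249/539 = 46.2%, the internal panel 231/432 = 53.5% → the internal panel
Overall: Panel A 1100/2130 = 51.6%, the internal panel 1061/2283 = 46.5% → Panel A
The internal panel wins each proposal group but Panel A wins overall — the comparison reverses. The internal panel's proposals skew toward infrastructure, which has a lower base rate.

No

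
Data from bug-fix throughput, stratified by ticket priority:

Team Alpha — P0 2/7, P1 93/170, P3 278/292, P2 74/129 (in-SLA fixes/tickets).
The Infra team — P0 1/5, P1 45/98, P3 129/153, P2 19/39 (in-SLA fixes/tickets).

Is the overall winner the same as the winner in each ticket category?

Yes

P0: Team Alpha 2/7 = 28.6%, the Infra team 1/5 = 20.0% → Team Alpha
P1: Team Alpha 93/170 = 54.7%, the Infra team 45/98 = 45.9% → Team Alpha
P3: Team Alpha 278/292 = 95.2%, the Infra team 129/153 = 84.3% → Team Alpha
P2: Team Alpha 74/129 = 57.4%, the Infra team 19/39 = 48.7% → Team Alpha
Overall: Team Alpha 447/598 = 74.7%, the Infra team 194/295 = 65.8% → Team Alpha
Team Alpha wins overall and in every ticket group — no reversal.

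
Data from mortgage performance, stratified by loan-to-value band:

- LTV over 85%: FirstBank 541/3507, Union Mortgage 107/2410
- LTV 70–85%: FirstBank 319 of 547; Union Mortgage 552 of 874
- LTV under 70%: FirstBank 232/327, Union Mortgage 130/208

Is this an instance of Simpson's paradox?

LTV over 85%: FirstBank 541/3507 = 15.4%, Union Mortgage 107/2410 = 4.4% → FirstBank
LTV 70–85%: FirstBank 319/547 = 58.3%, Union Mortgage 552/874 = 63.2% → Union Mortgage
LTV under 70%: FirstBank 232/327 = 70.9%, Union Mortgage 130/208 = 62.5% → FirstBank
Overall: FirstBank 1092/4381 = 24.9%, Union Mortgage 789/3492 = 22.6% → FirstBank
Neither sweeps: FirstBank wins 2 of 3 groups, Union Mortgage wins 1. FirstBank wins overall but not every group — no Simpson reversal.

No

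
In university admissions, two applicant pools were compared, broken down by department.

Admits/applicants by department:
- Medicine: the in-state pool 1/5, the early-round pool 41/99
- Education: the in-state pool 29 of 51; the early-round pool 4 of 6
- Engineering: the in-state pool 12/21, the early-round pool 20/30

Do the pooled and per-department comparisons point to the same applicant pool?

Medicine: the in-state pool 1/5 = 20.0%, the early-round pool 41/99 = 41.4% → the early-round pool
Education: the in-state pool 29/51 = 56.9%, the early-round pool 4/6 = 66.7% → the early-round pool
Engineering: the in-state pool 12/21 = 57.1%, the early-round pool 20/30 = 66.7% → the early-round pool
Overall: the in-state pool 42/77 = 54.5%, the early-round pool 65/135 = 48.1% → the in-state pool
The early-round pool wins each department group but the in-state pool wins overall — the comparison reverses. The early-round pool's applicants skew toward Medicine, which has a lower base rate.

No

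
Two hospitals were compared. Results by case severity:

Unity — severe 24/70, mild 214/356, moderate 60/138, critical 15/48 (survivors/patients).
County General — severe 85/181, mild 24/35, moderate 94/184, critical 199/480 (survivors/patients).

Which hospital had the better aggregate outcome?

Unity

Severe: Unity 24/70 = 34.3%, County General 85/181 = 47.0% → County General
Mild: Unity 214/356 = 60.1%, County General 24/35 = 68.6% → County General
Moderate: Unity 60/138 = 43.5%, County General 94/184 = 51.1% → County General
Critical: Unity 15/48 = 31.2%, County General 199/480 = 41.5% → County General
Overall: Unity 313/612 = 51.1%, County General 402/880 = 45.7% → Unity
(County General wins every case group but Unity wins overall — County General's patients skew toward the low-rate critical group.)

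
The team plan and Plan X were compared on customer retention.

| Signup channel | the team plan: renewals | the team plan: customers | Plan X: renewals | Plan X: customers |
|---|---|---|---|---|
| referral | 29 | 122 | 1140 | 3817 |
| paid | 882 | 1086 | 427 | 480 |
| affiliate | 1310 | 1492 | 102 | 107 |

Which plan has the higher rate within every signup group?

Referral: the team plan 29/122 = 23.8%, Plan X 1140/3817 = 29.9% → Plan X
Paid: the team plan 882/1086 = 81.2%, Plan X 427/480 = 89.0% → Plan X
Affiliate: the team plan 1310/1492 = 87.8%, Plan X 102/107 = 95.3% → Plan X
Plan X has the higher rate in all 3 groups.

Plan X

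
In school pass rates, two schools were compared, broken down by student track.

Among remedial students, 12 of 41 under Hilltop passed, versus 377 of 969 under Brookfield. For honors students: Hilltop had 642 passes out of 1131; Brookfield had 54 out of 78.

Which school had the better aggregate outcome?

Remedial: Hilltop 12/41 = 29.3%, Brookfield 377/969 = 38.9% → Brookfield
Honors: Hilltop 642/1131 = 56.8%, Brookfield 54/78 = 69.2% → Brookfield
Overall: Hilltop 654/1172 = 55.8%, Brookfield 431/1047 = 41.2% → Hilltop
(Brookfield wins every student group but Hilltop wins overall — Brookfield's students skew toward the low-rate remedial group.)

Hilltop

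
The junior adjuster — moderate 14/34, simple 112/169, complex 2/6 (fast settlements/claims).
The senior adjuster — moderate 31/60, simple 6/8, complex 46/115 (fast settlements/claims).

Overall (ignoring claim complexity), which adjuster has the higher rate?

Moderate: the junior adjuster 14/34 = 41.2%, the senior adjuster 31/60 = 51.7% → the senior adjuster
Simple: the junior adjuster 112/169 = 66.3%, the senior adjuster 6/8 = 75.0% → the senior adjuster
Complex: the junior adjuster 2/6 = 33.3%, the senior adjuster 46/115 = 40.0% → the senior adjuster
Overall: the junior adjuster 128/209 = 61.2%, the senior adjuster 83/183 = 45.4% → the junior adjuster
(The senior adjuster wins every claim group but the junior adjuster wins overall — the senior adjuster's claims skew toward the low-rate complex group.)

the junior adjuster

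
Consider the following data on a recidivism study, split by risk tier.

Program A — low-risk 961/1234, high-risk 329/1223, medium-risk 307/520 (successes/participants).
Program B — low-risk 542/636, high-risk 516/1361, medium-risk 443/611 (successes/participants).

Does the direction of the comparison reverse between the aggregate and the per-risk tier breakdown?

Low-risk: Program A 961/1234 = 77.9%, Program B 542/636 = 85.2% → Program B
High-risk: Program A 329/1223 = 26.9%, Program B 516/1361 = 37.9% → Program B
Medium-risk: Program A 307/520 = 59.0%, Program B 443/611 = 72.5% → Program B
Overall: Program A 1597/2977 = 53.6%, Program B 1501/2608 = 57.6% → Program B
Program B wins overall and in every risk group — no reversal.

No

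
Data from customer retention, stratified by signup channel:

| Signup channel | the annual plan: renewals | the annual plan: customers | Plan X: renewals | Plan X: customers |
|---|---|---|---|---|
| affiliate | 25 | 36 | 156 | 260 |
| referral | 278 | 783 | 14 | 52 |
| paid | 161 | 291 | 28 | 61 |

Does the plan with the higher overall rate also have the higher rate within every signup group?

Affiliate: the annual plan 25/36 = 69.4%, Plan X 156/260 = 60.0% → the annual plan
Referral: the annual plan 278/783 = 35.5%, Plan X 14/52 = 26.9% → the annual plan
Paid: the annual plan 161/291 = 55.3%, Plan X 28/61 = 45.9% → the annual plan
Overall: the annual plan 464/1110 = 41.8%, Plan X 198/373 = 53.1% → Plan X
The annual plan wins each signup group but Plan X wins overall — the comparison reverses. The annual plan's customers skew toward referral, which has a lower base rate.

No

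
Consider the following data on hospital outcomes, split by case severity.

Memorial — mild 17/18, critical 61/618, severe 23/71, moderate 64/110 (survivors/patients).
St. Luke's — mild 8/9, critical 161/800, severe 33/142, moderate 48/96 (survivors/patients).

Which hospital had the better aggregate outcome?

Mild: Memorial 17/18 = 94.4%, St. Luke's 8/9 = 88.9% → Memorial
Critical: Memorial 61/618 = 9.9%, St. Luke's 161/800 = 20.1% → St. Luke's
Severe: Memorial 23/71 = 32.4%, St. Luke's 33/142 = 23.2% → Memorial
Moderate: Memorial 64/110 = 58.2%, St. Luke's 48/96 = 50.0% → Memorial
Overall: Memorial 165/817 = 20.2%, St. Luke's 250/1047 = 23.9% → St. Luke's
(Neither sweeps every case group, but St. Luke's has the higher pooled rate.)

St. Luke's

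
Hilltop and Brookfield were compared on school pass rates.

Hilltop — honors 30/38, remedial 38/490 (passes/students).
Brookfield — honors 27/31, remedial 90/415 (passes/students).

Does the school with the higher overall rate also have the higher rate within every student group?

Yes

Honors: Hilltop 30/38 = 78.9%, Brookfield 27/31 = 87.1% → Brookfield
Remedial: Hilltop 38/490 = 7.8%, Brookfield 90/415 = 21.7% → Brookfield
Overall: Hilltop 68/528 = 12.9%, Brookfield 117/446 = 26.2% → Brookfield
Brookfield wins overall and in every student group — no reversal.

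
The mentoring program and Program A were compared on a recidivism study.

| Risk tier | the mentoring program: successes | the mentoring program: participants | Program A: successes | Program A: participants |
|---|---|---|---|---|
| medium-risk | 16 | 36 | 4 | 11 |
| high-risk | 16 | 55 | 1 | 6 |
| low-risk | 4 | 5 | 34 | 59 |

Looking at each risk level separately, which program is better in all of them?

the mentoring program

Medium-risk: the mentoring program 16/36 = 44.4%, Program A 4/11 = 36.4% → the mentoring program
High-risk: the mentoring program 16/55 = 29.1%, Program A 1/6 = 16.7% → the mentoring program
Low-risk: the mentoring program 4/5 = 80.0%, Program A 34/59 = 57.6% → the mentoring program
The mentoring program has the higher rate in all 3 groups.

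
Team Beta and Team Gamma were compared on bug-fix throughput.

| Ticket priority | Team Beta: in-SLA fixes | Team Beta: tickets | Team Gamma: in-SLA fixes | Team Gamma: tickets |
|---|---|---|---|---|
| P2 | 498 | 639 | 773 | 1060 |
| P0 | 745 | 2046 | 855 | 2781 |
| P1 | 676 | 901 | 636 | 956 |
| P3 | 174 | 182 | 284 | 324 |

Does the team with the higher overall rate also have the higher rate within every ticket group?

P2: Team Beta 498/639 = 77.9%, Team Gamma 773/1060 = 72.9% → Team Beta
P0: Team Beta 745/2046 = 36.4%, Team Gamma 855/2781 = 30.7% → Team Beta
P1: Team Beta 676/901 = 75.0%, Team Gamma 636/956 = 66.5% → Team Beta
P3: Team Beta 174/182 = 95.6%, Team Gamma 284/324 = 87.7% → Team Beta
Overall: Team Beta 2093/3768 = 55.5%, Team Gamma 2548/5121 = 49.8% → Team Beta
Team Beta wins overall and in every ticket group — no reversal.

Yes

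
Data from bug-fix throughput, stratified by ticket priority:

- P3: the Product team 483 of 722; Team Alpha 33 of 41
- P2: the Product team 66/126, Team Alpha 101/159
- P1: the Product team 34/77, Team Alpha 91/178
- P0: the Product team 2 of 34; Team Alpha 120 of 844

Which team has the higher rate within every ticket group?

P3: the Product team 483/722 = 66.9%, Team Alpha 33/41 = 80.5% → Team Alpha
P2: the Product team 66/126 = 52.4%, Team Alpha 101/159 = 63.5% → Team Alpha
P1: the Product team 34/77 = 44.2%, Team Alpha 91/178 = 51.1% → Team Alpha
P0: the Product team 2/34 = 5.9%, Team Alpha 120/844 = 14.2% → Team Alpha
Team Alpha has the higher rate in all 4 groups.

Team Alpha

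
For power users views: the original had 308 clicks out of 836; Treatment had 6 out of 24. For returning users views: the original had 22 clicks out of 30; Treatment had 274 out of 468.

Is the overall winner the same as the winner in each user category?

No

Power users: the original 308/836 = 36.8%, Treatment 6/24 = 25.0% → the original
Returning users: the original 22/30 = 73.3%, Treatment 274/468 = 58.5% → the original
Overall: the original 330/866 = 38.1%, Treatment 280/492 = 56.9% → Treatment
The original wins each user group but Treatment wins overall — the comparison reverses. The original's views skew toward power users, which has a lower base rate.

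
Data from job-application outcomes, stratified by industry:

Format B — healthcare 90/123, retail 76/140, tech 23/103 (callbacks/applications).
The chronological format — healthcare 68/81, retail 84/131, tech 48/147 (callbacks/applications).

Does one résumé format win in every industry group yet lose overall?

Healthcare: Format B 90/123 = 73.2%, the chronological format 68/81 = 84.0% → the chronological format
Retail: Format B 76/140 = 54.3%, the chronological format 84/131 = 64.1% → the chronological format
Tech: Format B 23/103 = 22.3%, the chronological format 48/147 = 32.7% → the chronological format
Overall: Format B 189/366 = 51.6%, the chronological format 200/359 = 55.7% → the chronological format
The chronological format wins overall and in every industry group — no reversal.

No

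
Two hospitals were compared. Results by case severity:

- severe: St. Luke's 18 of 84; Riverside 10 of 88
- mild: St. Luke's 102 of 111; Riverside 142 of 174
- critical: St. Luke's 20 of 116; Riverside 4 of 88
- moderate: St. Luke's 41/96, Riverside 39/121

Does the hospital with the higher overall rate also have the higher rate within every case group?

Severe: St. Luke's 18/84 = 21.4%, Riverside 10/88 = 11.4% → St. Luke's
Mild: St. Luke's 102/111 = 91.9%, Riverside 142/174 = 81.6% → St. Luke's
Critical: St. Luke's 20/116 = 17.2%, Riverside 4/88 = 4.5% → St. Luke's
Moderate: St. Luke's 41/96 = 42.7%, Riverside 39/121 = 32.2% → St. Luke's
Overall: St. Luke's 181/407 = 44.5%, Riverside 195/471 = 41.4% → St. Luke's
St. Luke's wins overall and in every case group — no reversal.

Yes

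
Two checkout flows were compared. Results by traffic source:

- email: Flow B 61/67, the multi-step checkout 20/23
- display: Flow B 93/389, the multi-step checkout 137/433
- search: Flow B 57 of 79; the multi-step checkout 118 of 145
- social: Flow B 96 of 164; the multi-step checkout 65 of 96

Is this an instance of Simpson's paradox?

No

Email: Flow B 61/67 = 91.0%, the multi-step checkout 20/23 = 87.0% → Flow B
Display: Flow B 93/389 = 23.9%, the multi-step checkout 137/433 = 31.6% → the multi-step checkout
Search: Flow B 57/79 = 72.2%, the multi-step checkout 118/145 = 81.4% → the multi-step checkout
Social: Flow B 96/164 = 58.5%, the multi-step checkout 65/96 = 67.7% → the multi-step checkout
Overall: Flow B 307/699 = 43.9%, the multi-step checkout 340/697 = 48.8% → the multi-step checkout
Neither sweeps: Flow B wins 1 of 4 groups, the multi-step checkout wins 3. The multi-step checkout wins overall but not every group — no Simpson reversal.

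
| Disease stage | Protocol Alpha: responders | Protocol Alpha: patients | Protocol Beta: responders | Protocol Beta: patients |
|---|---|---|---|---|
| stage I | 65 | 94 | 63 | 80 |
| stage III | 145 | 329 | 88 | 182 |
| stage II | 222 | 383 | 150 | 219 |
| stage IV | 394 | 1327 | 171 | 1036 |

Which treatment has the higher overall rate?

Stage I: Protocol Alpha 65/94 = 69.1%, Protocol Beta 63/80 = 78.8% → Protocol Beta
Stage III: Protocol Alpha 145/329 = 44.1%, Protocol Beta 88/182 = 48.4% → Protocol Beta
Stage II: Protocol Alpha 222/383 = 58.0%, Protocol Beta 150/219 = 68.5% → Protocol Beta
Stage IV: Protocol Alpha 394/1327 = 29.7%, Protocol Beta 171/1036 = 16.5% → Protocol Alpha
Overall: Protocol Alpha 826/2133 = 38.7%, Protocol Beta 472/1517 = 31.1% → Protocol Alpha
(Neither sweeps every disease group, but Protocol Alpha has the higher pooled rate.)

Protocol Alpha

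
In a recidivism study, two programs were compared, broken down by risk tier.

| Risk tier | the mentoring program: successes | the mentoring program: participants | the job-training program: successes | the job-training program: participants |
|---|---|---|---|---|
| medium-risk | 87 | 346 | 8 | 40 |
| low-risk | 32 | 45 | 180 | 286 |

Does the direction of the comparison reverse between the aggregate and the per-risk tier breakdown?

Yes

Medium-risk: the mentoring program 87/346 = 25.1%, the job-training program 8/40 = 20.0% → the mentoring program
Low-risk: the mentoring program 32/45 = 71.1%, the job-training program 180/286 = 62.9% → the mentoring program
Overall: the mentoring program 119/391 = 30.4%, the job-training program 188/326 = 57.7% → the job-training program
The mentoring program wins each risk group but the job-training program wins overall — the comparison reverses. The mentoring program's participants skew toward medium-risk, which has a lower base rate.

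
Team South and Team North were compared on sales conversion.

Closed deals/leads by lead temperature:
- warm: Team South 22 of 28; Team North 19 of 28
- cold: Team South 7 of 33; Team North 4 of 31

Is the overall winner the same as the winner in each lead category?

Yes

Warm: Team South 22/28 = 78.6%, Team North 19/28 = 67.9% → Team South
Cold: Team South 7/33 = 21.2%, Team North 4/31 = 12.9% → Team South
Overall: Team South 29/61 = 47.5%, Team North 23/59 = 39.0% → Team South
Team South wins overall and in every lead group — no reversal.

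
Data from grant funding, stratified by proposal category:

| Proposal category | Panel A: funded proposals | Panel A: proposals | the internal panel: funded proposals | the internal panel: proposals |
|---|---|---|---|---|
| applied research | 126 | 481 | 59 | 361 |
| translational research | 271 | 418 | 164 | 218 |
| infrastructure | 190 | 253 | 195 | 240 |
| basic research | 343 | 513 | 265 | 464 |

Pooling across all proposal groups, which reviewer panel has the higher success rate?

Panel A

Applied research: Panel A 126/481 = 26.2%, the internal panel 59/361 = 16.3% → Panel A
Translational research: Panel A 271/418 = 64.8%, the internal panel 164/218 = 75.2% → the internal panel
Infrastructure: Panel A 190/253 = 75.1%, the internal panel 195/240 = 81.2% → the internal panel
Basic research: Panel A 343/513 = 66.9%, the internal panel 265/464 = 57.1% → Panel A
Overall: Panel A 930/1665 = 55.9%, the internal panel 683/1283 = 53.2% → Panel A
(Neither sweeps every proposal group, but Panel A has the higher pooled rate.)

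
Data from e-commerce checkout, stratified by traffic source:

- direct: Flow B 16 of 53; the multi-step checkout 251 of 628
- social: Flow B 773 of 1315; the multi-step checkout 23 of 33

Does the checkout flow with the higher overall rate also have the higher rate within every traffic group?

No

Direct: Flow B 16/53 = 30.2%, the multi-step checkout 251/628 = 40.0% → the multi-step checkout
Social: Flow B 773/1315 = 58.8%, the multi-step checkout 23/33 = 69.7% → the multi-step checkout
Overall: Flow B 789/1368 = 57.7%, the multi-step checkout 274/661 = 41.5% → Flow B
The multi-step checkout wins each traffic group but Flow B wins overall — the comparison reverses. The multi-step checkout's sessions skew toward direct, which has a lower base rate.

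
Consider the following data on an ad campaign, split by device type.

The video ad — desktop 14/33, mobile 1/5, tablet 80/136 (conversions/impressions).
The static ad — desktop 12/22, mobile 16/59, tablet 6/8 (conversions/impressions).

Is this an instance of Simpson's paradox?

Yes

Desktop: the video ad 14/33 = 42.4%, the static ad 12/22 = 54.5% → the static ad
Mobile: the video ad 1/5 = 20.0%, the static ad 16/59 = 27.1% → the static ad
Tablet: the video ad 80/136 = 58.8%, the static ad 6/8 = 75.0% → the static ad
Overall: the video ad 95/174 = 54.6%, the static ad 34/89 = 38.2% → the video ad
The static ad wins each device group but the video ad wins overall — the comparison reverses. The static ad's impressions skew toward mobile, which has a lower base rate.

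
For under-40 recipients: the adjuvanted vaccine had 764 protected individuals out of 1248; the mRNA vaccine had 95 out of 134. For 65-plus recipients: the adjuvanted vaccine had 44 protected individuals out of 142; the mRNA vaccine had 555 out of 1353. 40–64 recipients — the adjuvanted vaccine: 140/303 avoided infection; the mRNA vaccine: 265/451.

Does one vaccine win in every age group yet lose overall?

Under-40: the adjuvanted vaccine 764/1248 = 61.2%, the mRNA vaccine 95/134 = 70.9% → the mRNA vaccine
65-plus: the adjuvanted vaccine 44/142 = 31.0%, the mRNA vaccine 555/1353 = 41.0% → the mRNA vaccine
40–64: the adjuvanted vaccine 140/303 = 46.2%, the mRNA vaccine 265/451 = 58.8% → the mRNA vaccine
Overall: the adjuvanted vaccine 948/1693 = 56.0%, the mRNA vaccine 915/1938 = 47.2% → the adjuvanted vaccine
The mRNA vaccine wins each age group but the adjuvanted vaccine wins overall — the comparison reverses. The mRNA vaccine's recipients skew toward 65-plus, which has a lower base rate.

Yes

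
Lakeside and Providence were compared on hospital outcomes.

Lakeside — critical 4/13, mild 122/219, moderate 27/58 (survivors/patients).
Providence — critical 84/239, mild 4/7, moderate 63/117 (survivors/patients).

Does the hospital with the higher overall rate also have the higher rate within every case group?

No

Critical: Lakeside 4/13 = 30.8%, Providence 84/239 = 35.1% → Providence
Mild: Lakeside 122/219 = 55.7%, Providence 4/7 = 57.1% → Providence
Moderate: Lakeside 27/58 = 46.6%, Providence 63/117 = 53.8% → Providence
Overall: Lakeside 153/290 = 52.8%, Providence 151/363 = 41.6% → Lakeside
Providence wins each case group but Lakeside wins overall — the comparison reverses. Providence's patients skew toward critical, which has a lower base rate.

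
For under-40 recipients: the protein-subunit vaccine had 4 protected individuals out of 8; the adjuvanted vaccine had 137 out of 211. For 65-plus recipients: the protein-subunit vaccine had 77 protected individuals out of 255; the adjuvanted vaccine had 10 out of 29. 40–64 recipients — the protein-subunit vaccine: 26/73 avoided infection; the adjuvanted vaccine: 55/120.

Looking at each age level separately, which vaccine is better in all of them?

Under-40: the protein-subunit vaccine 4/8 = 50.0%, the adjuvanted vaccine 137/211 = 64.9% → the adjuvanted vaccine
65-plus: the protein-subunit vaccine 77/255 = 30.2%, the adjuvanted vaccine 10/29 = 34.5% → the adjuvanted vaccine
40–64: the protein-subunit vaccine 26/73 = 35.6%, the adjuvanted vaccine 55/120 = 45.8% → the adjuvanted vaccine
The adjuvanted vaccine has the higher rate in all 3 groups.

the adjuvanted vaccine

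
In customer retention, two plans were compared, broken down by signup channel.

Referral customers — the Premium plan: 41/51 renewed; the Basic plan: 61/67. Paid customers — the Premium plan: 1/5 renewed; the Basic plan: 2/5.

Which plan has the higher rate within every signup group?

Referral: the Premium plan 41/51 = 80.4%, the Basic plan 61/67 = 91.0% → the Basic plan
Paid: the Premium plan 1/5 = 20.0%, the Basic plan 2/5 = 40.0% → the Basic plan
The Basic plan has the higher rate in both groups.

the Basic plan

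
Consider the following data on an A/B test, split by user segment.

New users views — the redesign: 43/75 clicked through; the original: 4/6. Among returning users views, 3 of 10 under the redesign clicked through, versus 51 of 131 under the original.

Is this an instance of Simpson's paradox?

New users: the redesign 43/75 = 57.3%, the original 4/6 = 66.7% → the original
Returning users: the redesign 3/10 = 30.0%, the original 51/131 = 38.9% → the original
Overall: the redesign 46/85 = 54.1%, the original 55/137 = 40.1% → the redesign
The original wins each user group but the redesign wins overall — the comparison reverses. The original's views skew toward returning users, which has a lower base rate.

Yes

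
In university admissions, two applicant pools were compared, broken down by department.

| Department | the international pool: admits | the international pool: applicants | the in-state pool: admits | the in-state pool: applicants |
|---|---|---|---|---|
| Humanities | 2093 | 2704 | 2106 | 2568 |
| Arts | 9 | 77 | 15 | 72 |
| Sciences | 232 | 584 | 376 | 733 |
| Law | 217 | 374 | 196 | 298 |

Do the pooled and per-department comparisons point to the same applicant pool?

Humanities: the international pool 2093/2704 = 77.4%, the in-state pool 2106/2568 = 82.0% → the in-state pool
Arts: the international pool 9/77 = 11.7%, the in-state pool 15/72 = 20.8% → the in-state pool
Sciences: the international pool 232/584 = 39.7%, the in-state pool 376/733 = 51.3% → the in-state pool
Law: the international pool 217/374 = 58.0%, the in-state pool 196/298 = 65.8% → the in-state pool
Overall: the international pool 2551/3739 = 68.2%, the in-state pool 2693/3671 = 73.4% → the in-state pool
The in-state pool wins overall and in every department group — no reversal.

Yes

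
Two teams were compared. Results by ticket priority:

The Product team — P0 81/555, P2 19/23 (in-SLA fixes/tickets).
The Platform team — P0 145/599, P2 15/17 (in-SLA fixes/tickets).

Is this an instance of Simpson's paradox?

No

P0: the Product team 81/555 = 14.6%, the Platform team 145/599 = 24.2% → the Platform team
P2: the Product team 19/23 = 82.6%, the Platform team 15/17 = 88.2% → the Platform team
Overall: the Product team 100/578 = 17.3%, the Platform team 160/616 = 26.0% → the Platform team
The Platform team wins overall and in every ticket group — no reversal.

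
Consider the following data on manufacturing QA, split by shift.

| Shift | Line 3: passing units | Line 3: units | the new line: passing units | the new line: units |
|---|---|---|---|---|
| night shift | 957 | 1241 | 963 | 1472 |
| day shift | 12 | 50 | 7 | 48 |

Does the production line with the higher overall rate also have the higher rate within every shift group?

Yes

Night shift: Line 3 957/1241 = 77.1%, the new line 963/1472 = 65.4% → Line 3
Day shift: Line 3 12/50 = 24.0%, the new line 7/48 = 14.6% → Line 3
Overall: Line 3 969/1291 = 75.1%, the new line 970/1520 = 63.8% → Line 3
Line 3 wins overall and in every shift group — no reversal.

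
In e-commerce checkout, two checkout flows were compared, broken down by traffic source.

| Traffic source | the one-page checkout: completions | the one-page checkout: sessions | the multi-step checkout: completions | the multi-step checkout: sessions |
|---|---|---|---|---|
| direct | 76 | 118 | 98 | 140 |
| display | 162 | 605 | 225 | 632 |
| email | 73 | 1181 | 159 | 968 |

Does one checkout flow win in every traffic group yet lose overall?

Direct: the one-page checkout 76/118 = 64.4%, the multi-step checkout 98/140 = 70.0% → the multi-step checkout
Display: the one-page checkout 162/605 = 26.8%, the multi-step checkout 225/632 = 35.6% → the multi-step checkout
Email: the one-page checkout 73/1181 = 6.2%, the multi-step checkout 159/968 = 16.4% → the multi-step checkout
Overall: the one-page checkout 311/1904 = 16.3%, the multi-step checkout 482/1740 = 27.7% → the multi-step checkout
The multi-step checkout wins overall and in every traffic group — no reversal.

No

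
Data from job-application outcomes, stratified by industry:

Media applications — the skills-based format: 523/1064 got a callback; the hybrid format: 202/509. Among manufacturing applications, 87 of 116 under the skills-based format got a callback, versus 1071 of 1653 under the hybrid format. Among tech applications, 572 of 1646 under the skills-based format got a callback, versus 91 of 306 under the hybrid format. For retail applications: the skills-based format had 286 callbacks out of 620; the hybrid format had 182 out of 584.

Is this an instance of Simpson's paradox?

Yes

Media: the skills-based format 523/1064 = 49.2%, the hybrid format 202/509 = 39.7% → the skills-based format
Manufacturing: the skills-based format 87/116 = 75.0%, the hybrid format 1071/1653 = 64.8% → the skills-based format
Tech: the skills-based format 572/1646 = 34.8%, the hybrid format 91/306 = 29.7% → the skills-based format
Retail: the skills-based format 286/620 = 46.1%, the hybrid format 182/584 = 31.2% → the skills-based format
Overall: the skills-based format 1468/3446 = 42.6%, the hybrid format 1546/3052 = 50.7% → the hybrid format
The skills-based format wins each industry group but the hybrid format wins overall — the comparison reverses. The skills-based format's applications skew toward tech, which has a lower base rate.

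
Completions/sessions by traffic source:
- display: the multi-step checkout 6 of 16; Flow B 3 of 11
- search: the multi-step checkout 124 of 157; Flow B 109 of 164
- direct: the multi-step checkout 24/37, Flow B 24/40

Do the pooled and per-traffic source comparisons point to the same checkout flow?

Display: the multi-step checkout 6/16 = 37.5%, Flow B 3/11 = 27.3% → the multi-step checkout
Search: the multi-step checkout 124/157 = 79.0%, Flow B 109/164 = 66.5% → the multi-step checkout
Direct: the multi-step checkout 24/37 = 64.9%, Flow B 24/40 = 60.0% → the multi-step checkout
Overall: the multi-step checkout 154/210 = 73.3%, Flow B 136/215 = 63.3% → the multi-step checkout
The multi-step checkout wins overall and in every traffic group — no reversal.

Yes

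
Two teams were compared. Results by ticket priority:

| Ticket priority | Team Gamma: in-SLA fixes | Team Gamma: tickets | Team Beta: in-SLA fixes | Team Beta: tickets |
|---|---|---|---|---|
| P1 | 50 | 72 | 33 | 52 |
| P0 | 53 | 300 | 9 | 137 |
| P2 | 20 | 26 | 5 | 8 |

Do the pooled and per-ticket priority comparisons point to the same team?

Yes

P1: Team Gamma 50/72 = 69.4%, Team Beta 33/52 = 63.5% → Team Gamma
P0: Team Gamma 53/300 = 17.7%, Team Beta 9/137 = 6.6% → Team Gamma
P2: Team Gamma 20/26 = 76.9%, Team Beta 5/8 = 62.5% → Team Gamma
Overall: Team Gamma 123/398 = 30.9%, Team Beta 47/197 = 23.9% → Team Gamma
Team Gamma wins overall and in every ticket group — no reversal.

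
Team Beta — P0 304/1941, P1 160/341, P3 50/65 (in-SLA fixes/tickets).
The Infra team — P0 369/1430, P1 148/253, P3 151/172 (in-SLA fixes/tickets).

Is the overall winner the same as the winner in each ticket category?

P0: Team Beta 304/1941 = 15.7%, the Infra team 369/1430 = 25.8% → the Infra team
P1: Team Beta 160/341 = 46.9%, the Infra team 148/253 = 58.5% → the Infra team
P3: Team Beta 50/65 = 76.9%, the Infra team 151/172 = 87.8% → the Infra team
Overall: Team Beta 514/2347 = 21.9%, the Infra team 668/1855 = 36.0% → the Infra team
The Infra team wins overall and in every ticket group — no reversal.

Yes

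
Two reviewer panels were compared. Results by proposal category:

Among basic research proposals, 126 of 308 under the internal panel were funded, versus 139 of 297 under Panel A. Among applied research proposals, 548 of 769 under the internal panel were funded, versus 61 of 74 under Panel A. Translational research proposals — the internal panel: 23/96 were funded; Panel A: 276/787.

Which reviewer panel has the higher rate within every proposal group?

Panel A

Basic research: the internal panel 126/308 = 40.9%, Panel A 139/297 = 46.8% → Panel A
Applied research: the internal panel 548/769 = 71.3%, Panel A 61/74 = 82.4% → Panel A
Translational research: the internal panel 23/96 = 24.0%, Panel A 276/787 = 35.1% → Panel A
Panel A has the higher rate in all 3 groups.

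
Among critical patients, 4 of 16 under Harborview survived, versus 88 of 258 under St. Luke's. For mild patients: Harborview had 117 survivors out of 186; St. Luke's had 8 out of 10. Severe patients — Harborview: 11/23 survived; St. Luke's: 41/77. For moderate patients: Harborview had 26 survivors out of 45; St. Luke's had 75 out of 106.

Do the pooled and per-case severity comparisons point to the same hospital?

No

Critical: Harborview 4/16 = 25.0%, St. Luke's 88/258 = 34.1% → St. Luke's
Mild: Harborview 117/186 = 62.9%, St. Luke's 8/10 = 80.0% → St. Luke's
Severe: Harborview 11/23 = 47.8%, St. Luke's 41/77 = 53.2% → St. Luke's
Moderate: Harborview 26/45 = 57.8%, St. Luke's 75/106 = 70.8% → St. Luke's
Overall: Harborview 158/270 = 58.5%, St. Luke's 212/451 = 47.0% → Harborview
St. Luke's wins each case group but Harborview wins overall — the comparison reverses. St. Luke's's patients skew toward critical, which has a lower base rate.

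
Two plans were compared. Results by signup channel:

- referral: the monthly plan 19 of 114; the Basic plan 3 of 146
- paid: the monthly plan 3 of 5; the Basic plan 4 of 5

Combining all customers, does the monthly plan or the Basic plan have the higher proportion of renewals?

Referral: the monthly plan 19/114 = 16.7%, the Basic plan 3/146 = 2.1% → the monthly plan
Paid: the monthly plan 3/5 = 60.0%, the Basic plan 4/5 = 80.0% → the Basic plan
Overall: the monthly plan 22/119 = 18.5%, the Basic plan 7/151 = 4.6% → the monthly plan
(Neither sweeps every signup group, but the monthly plan has the higher pooled rate.)

the monthly plan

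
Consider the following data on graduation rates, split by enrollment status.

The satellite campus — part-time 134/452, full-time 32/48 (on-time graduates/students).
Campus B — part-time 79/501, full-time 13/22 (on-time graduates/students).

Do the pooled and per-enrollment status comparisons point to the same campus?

Part-time: the satellite campus 134/452 = 29.6%, Campus B 79/501 = 15.8% → the satellite campus
Full-time: the satellite campus 32/48 = 66.7%, Campus B 13/22 = 59.1% → the satellite campus
Overall: the satellite campus 166/500 = 33.2%, Campus B 92/523 = 17.6% → the satellite campus
The satellite campus wins overall and in every enrollment group — no reversal.

Yes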